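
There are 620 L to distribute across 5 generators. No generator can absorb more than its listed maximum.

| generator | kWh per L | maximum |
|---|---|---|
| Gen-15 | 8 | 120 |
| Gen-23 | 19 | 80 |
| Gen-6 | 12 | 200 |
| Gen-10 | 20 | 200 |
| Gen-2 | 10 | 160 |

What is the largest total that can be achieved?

Highest kWh per L first: Gen-10 20 > Gen-23 19 > Gen-6 12 > Gen-2 10 > Gen-15 8.
Gen-10 takes 200 to reach its cap of 200 → 420 left.
Give Gen-23 80 to hit its cap of 80 → 340 left.
Give Gen-6 200 to hit its cap of 200 → 140 left.
Only 140 left; Gen-2 takes them to reach 140.
Total = 19×80 + 12×200 + 20×200 + 10×140 = 9320.

9320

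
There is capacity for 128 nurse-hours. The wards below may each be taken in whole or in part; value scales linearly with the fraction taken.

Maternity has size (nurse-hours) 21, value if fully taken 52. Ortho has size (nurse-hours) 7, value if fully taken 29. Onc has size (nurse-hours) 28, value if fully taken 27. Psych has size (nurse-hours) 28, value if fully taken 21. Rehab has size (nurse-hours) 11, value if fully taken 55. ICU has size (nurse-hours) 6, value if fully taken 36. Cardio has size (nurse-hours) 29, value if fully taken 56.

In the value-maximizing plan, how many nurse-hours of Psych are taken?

Rank by value-to-size ratio: ICU 36/6≈6, Rehab 55/11≈5, Ortho 29/7≈4.14, Maternity 52/21≈2.48, Cardio 56/29≈1.93, Onc 27/28≈0.964, Psych 21/28≈0.75.
All 6 nurse-hours of ICU fit (value 36) → 122 remain.
All 11 nurse-hours of Rehab fit (value 55) → 111 remain.
Ortho: take in full, 7 nurse-hours for value 29 → 104 left.
Take all of Maternity (21 nurse-hours, value 52) → 83 nurse-hours left.
Cardio: take in full, 29 nurse-hours for value 56 → 54 left.
Take all of Onc (28 nurse-hours, value 27) → 26 nurse-hours left.
Only 26 nurse-hours remain; take 26/28 of Psych for value 21×26/28 = 19.5.

26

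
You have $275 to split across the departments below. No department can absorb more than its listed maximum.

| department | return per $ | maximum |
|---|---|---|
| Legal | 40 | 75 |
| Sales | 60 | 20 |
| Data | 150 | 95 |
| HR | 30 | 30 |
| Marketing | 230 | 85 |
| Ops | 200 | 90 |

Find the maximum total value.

52100

Highest return per $ first: Marketing 230 > Ops 200 > Data 150 > Sales 60 > Legal 40 > HR 30.
Give Marketing 85 to hit its cap of 85 ; 190 left.
Give Ops 90 to hit its cap of 90 ; 100 left.
Data: +95 to 95 (cap) ; 5 left.
Only 5 left; Sales takes them to reach 5.
Total = 60×5 + 150×95 + 230×85 + 200×90 = 52100.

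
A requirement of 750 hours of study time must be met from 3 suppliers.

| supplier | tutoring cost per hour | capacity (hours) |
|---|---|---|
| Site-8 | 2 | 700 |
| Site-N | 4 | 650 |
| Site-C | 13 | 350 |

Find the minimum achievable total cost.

1600

Fill from the cheapest supplier first.
Site-8 (2): use full 700 → 50 hours to go.
Take 50 from Site-N at 4 to finish.
Site-C: unused.
Cost = 700×2 + 50×4 = 1600.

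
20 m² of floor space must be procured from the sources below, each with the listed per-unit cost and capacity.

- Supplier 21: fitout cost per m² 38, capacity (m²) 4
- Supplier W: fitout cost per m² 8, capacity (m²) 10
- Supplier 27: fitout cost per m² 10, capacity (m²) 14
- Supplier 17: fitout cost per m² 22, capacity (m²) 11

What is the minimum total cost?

Fill from the cheapest source first.
Supplier W at 8: take all 10 m² → 10 still needed.
Supplier 27 at 10: take 10 of its 14 → requirement met.
Supplier 17, Supplier 21: unused.
Cost = 10×8 + 10×10 = 180.

180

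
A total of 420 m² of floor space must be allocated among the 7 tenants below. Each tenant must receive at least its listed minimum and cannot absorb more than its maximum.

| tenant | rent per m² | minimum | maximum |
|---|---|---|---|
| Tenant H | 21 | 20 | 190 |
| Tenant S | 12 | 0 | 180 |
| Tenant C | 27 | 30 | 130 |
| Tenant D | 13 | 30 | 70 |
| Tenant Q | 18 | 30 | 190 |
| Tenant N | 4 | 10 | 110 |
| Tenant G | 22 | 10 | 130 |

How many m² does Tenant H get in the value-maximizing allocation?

Meeting every minimum uses 20+0+30+30+30+10+10 = 130 m², leaving 290.
Order the tenants by rent per m²: Tenant C 27 > Tenant G 22 > Tenant H 21 > Tenant Q 18 > Tenant D 13 > Tenant S 12 > Tenant N 4.
Give Tenant C 100 more to hit its cap of 130 → 190 left.
Tenant G takes 120 more to reach its cap of 130 → 70 left.
Tenant H: +70 (room for 170) → 90. Pool exhausted.

90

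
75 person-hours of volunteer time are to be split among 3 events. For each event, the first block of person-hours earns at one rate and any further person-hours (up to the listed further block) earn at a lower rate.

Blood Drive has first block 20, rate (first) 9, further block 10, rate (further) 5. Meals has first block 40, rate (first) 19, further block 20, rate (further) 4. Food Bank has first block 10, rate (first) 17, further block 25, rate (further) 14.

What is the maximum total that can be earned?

Rank every tier by rate: Meals/tier1 19 > Food Bank/tier1 17 > Food Bank/tier2 14 > Blood Drive/tier1 9 > Blood Drive/tier2 5 > Meals/tier2 4.
Meals/tier1 (19): +40 → 35 left.
Food Bank tier1 at 17: fill all 10 → 25 left.
Food Bank tier2 at 14: fill all 25 → 0 left.
Total = 19×40 + 17×10 + 14×25 = 1280.

1280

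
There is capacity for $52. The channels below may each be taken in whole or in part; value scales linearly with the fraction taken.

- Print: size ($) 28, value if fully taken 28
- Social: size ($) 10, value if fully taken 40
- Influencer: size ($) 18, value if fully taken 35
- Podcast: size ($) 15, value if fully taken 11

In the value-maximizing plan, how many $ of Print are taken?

Rank by value-to-size ratio: Social 40/10≈4, Influencer 35/18≈1.94, Print 28/28≈1, Podcast 11/15≈0.733.
All 10 $ of Social fit (value 40) → 42 remain.
Take all of Influencer (18 $, value 35) → 24 $ left.
Fill the last 24 $ with part of Print: 24/28 of it earns 24.

24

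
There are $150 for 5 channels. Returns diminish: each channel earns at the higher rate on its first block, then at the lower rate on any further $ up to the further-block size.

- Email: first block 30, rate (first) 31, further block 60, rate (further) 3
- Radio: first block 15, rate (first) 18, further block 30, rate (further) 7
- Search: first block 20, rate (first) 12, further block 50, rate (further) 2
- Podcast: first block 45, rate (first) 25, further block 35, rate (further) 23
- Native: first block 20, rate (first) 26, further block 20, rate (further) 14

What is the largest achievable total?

Order all 10 blocks by rate: Email/tier1 31 > Native/tier1 26 > Podcast/tier1 25 > Podcast/tier2 23 > Radio/tier1 18 > Native/tier2 14 > Search/tier1 12 > Radio/tier2 7 > Email/tier2 3 > Search/tier2 2.
Email tier1 at 31: fill all 30 ; 120 left.
Native tier1 at 26: fill all 20 ; 100 left.
Podcast tier1 at 25: fill all 45 ; 55 left.
Podcast/tier2 (23): +35 ; 20 left.
Radio/tier1 (18): +15 ; 5 left.
5 remain; put them into Native tier2 at 14.
Total = 31×30 + 26×20 + 25×45 + 23×35 + 18×15 + 14×5 = 3720.

3720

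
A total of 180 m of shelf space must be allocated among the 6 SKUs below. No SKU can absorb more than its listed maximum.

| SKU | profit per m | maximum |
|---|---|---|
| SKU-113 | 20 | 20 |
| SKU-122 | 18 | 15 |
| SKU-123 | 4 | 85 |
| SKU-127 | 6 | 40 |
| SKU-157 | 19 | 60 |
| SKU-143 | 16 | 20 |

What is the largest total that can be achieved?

Rank by profit per m: SKU-113 20 > SKU-157 19 > SKU-122 18 > SKU-143 16 > SKU-127 6 > SKU-123 4.
SKU-113: +20 to 20 (cap) — 160 left.
SKU-157: +60 to 60 (cap) — 100 left.
Give SKU-122 15 to hit its cap of 15 — 85 left.
SKU-143 takes 20 to reach its cap of 20 — 65 left.
SKU-127 takes 40 to reach its cap of 40 — 25 left.
SKU-123: +25 (room for 85) → 25. Pool exhausted.
Total = 20×20 + 18×15 + 4×25 + 6×40 + 19×60 + 16×20 = 2470.

2470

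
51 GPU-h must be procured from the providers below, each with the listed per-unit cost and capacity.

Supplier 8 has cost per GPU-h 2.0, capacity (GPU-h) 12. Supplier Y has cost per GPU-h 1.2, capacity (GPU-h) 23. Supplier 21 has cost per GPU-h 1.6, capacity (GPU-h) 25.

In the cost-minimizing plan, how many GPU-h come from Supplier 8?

3

Cheapest first:
Supplier Y (1.2): use full 23 — 28 GPU-h to go.
Supplier 21 at 1.6: take all 25 GPU-h — 3 still needed.
Take 3 from Supplier 8 at 2.0 to finish.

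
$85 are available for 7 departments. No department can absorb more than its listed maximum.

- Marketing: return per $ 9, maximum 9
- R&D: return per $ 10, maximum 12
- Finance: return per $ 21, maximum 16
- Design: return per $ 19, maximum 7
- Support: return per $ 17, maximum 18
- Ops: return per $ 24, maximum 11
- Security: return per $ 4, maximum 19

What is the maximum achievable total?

Order the departments by return per $: Ops 24 > Finance 21 > Design 19 > Support 17 > R&D 10 > Marketing 9 > Security 4.
Ops takes 11 to reach its cap of 11 — 74 left.
Give Finance 16 to hit its cap of 16 — 58 left.
Design takes 7 to reach its cap of 7 — 51 left.
Give Support 18 to hit its cap of 18 — 33 left.
Give R&D 12 to hit its cap of 12 — 21 left.
Marketing takes 9 to reach its cap of 9 — 12 left.
Only 12 left; Security takes them to reach 12.
Total = 9×9 + 10×12 + 21×16 + 19×7 + 17×18 + 24×11 + 4×12 = 1288.

1288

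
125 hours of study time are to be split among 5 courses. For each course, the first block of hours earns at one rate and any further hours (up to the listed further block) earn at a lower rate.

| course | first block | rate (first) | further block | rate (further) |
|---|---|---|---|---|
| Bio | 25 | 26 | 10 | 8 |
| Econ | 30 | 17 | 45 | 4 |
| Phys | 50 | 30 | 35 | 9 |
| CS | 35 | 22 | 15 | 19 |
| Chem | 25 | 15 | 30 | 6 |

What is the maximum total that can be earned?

3205

Order all 10 blocks by rate: Phys/T1 30 > Bio/T1 26 > CS/T1 22 > CS/T2 19 > Econ/T1 17 > Chem/T1 15 > Phys/T2 9 > Bio/T2 8 > Chem/T2 6 > Econ/T2 4.
Phys/T1 (30): +50 ; 75 left.
Bio/T1 (26): +25 ; 50 left.
Fill CS T1 block (35 at 22) ; 15 left.
Fill CS T2 block (15 at 19) ; 0 left.
Total = 30×50 + 26×25 + 22×35 + 19×15 = 3205.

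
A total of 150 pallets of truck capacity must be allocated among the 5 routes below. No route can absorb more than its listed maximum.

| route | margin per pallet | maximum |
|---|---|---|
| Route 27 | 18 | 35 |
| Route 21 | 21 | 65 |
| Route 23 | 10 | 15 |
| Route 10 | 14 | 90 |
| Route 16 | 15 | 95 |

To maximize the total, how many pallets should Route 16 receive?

Order the routes by margin per pallet: Route 21 21 > Route 27 18 > Route 16 15 > Route 10 14 > Route 23 10.
Give Route 21 65 to hit its cap of 65 — 85 left.
Route 27 takes 35 to reach its cap of 35 — 50 left.
Only 50 left; Route 16 takes them to reach 50.

50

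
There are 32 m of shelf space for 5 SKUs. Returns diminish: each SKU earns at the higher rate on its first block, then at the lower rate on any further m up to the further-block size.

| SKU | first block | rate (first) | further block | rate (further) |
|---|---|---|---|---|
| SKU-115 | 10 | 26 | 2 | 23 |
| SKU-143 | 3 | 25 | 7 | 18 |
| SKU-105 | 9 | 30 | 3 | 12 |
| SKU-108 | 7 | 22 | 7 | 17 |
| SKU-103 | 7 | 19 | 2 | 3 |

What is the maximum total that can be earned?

824

Rank every tier by rate: SKU-105/first 30 > SKU-115/first 26 > SKU-143/first 25 > SKU-115/second 23 > SKU-108/first 22 > SKU-103/first 19 > SKU-143/second 18 > SKU-108/second 17 > SKU-105/second 12 > SKU-103/second 3.
SKU-105/first (30): +9 ; 23 left.
Fill SKU-115 first block (10 at 26) ; 13 left.
SKU-143/first (25): +3 ; 10 left.
SKU-115 second at 23: fill all 2 ; 8 left.
Fill SKU-108 first block (7 at 22) ; 1 left.
1 remain; put them into SKU-103 first at 19.
Total = 30×9 + 26×10 + 25×3 + 23×2 + 22×7 + 19×1 = 824.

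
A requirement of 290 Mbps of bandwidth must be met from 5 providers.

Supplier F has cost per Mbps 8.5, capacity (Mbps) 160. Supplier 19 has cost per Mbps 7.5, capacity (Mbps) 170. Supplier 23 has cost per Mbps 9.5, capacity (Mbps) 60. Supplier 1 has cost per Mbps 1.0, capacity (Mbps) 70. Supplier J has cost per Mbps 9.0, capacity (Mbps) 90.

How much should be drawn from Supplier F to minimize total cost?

Cheapest first:
Supplier 1 at 1.0: take all 70 Mbps — 220 still needed.
Take 170 from Supplier 19 at 7.5 — need 50 more.
Take 50 from Supplier F at 8.5 to finish.
Supplier J, Supplier 23: unused.

50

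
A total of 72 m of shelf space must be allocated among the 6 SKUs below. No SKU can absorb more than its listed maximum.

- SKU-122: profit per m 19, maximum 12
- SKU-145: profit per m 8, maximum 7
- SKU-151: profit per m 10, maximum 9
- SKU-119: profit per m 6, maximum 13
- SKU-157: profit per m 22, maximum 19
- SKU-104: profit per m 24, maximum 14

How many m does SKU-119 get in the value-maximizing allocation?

Highest profit per m first: SKU-104 24 > SKU-157 22 > SKU-122 19 > SKU-151 10 > SKU-145 8 > SKU-119 6.
Give SKU-104 14 to hit its cap of 14 → 58 left.
Give SKU-157 19 to hit its cap of 19 → 39 left.
SKU-122 takes 12 to reach its cap of 12 → 27 left.
SKU-151 takes 9 to reach its cap of 9 → 18 left.
SKU-145 takes 7 to reach its cap of 7 → 11 left.
Only 11 left; SKU-119 takes them to reach 11.

11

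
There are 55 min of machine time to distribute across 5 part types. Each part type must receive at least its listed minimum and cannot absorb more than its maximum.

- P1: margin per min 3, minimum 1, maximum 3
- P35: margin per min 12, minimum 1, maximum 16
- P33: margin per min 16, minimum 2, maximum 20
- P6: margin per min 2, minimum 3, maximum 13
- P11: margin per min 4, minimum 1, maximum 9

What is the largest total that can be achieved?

Meeting every minimum uses 1+1+2+3+1 = 8 min, leaving 47.
Order the part types by margin per min: P33 16 > P35 12 > P11 4 > P1 3 > P6 2.
P33: +18 to 20 (cap) — 29 left.
Give P35 15 more to hit its cap of 16 — 14 left.
P11: +8 to 9 (cap) — 6 left.
P1 takes 2 more to reach its cap of 3 — 4 left.
Only 4 left; P6 takes them to reach 7.
Total = 3×3 + 12×16 + 16×20 + 2×7 + 4×9 = 571.

571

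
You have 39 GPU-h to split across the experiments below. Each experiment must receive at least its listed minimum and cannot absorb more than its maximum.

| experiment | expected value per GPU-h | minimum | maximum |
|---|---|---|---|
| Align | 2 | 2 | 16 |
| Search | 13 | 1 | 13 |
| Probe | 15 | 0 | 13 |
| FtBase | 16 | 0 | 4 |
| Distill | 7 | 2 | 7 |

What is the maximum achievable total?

Meeting every minimum uses 2+1+0+0+2 = 5 GPU-h, leaving 34.
Order the experiments by expected value per GPU-h: FtBase 16 > Probe 15 > Search 13 > Distill 7 > Align 2.
FtBase takes 4 more to reach its cap of 4 → 30 left.
Give Probe 13 more to hit its cap of 13 → 17 left.
Search takes 12 more to reach its cap of 13 → 5 left.
Give Distill 5 more to hit its cap of 7 → 0 left.
Total = 2×2 + 13×13 + 15×13 + 16×4 + 7×7 = 481.

481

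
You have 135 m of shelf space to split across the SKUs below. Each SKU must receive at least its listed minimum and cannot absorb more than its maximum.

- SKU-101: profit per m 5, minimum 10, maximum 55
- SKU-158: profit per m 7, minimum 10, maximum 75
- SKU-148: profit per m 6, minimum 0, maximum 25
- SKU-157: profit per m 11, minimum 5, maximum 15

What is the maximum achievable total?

940

Meeting every minimum uses 10+10+0+5 = 25 m, leaving 110.
Rank by profit per m: SKU-157 11 > SKU-158 7 > SKU-148 6 > SKU-101 5.
SKU-157 takes 10 more to reach its cap of 15 — 100 left.
SKU-158: +65 to 75 (cap) — 35 left.
SKU-148: +25 to 25 (cap) — 10 left.
SKU-101: +10 (room for 45) → 20. Pool exhausted.
Total = 5×20 + 7×75 + 6×25 + 11×15 = 940.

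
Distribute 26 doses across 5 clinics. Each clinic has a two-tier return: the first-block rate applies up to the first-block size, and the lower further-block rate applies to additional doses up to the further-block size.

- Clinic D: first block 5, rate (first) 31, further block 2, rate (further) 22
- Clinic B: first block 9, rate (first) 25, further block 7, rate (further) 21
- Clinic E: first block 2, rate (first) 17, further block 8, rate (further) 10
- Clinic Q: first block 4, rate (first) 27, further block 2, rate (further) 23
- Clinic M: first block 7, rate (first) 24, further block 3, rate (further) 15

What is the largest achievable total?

679

Treat each block as its own option and order by rate: Clinic D/first 31 > Clinic Q/first 27 > Clinic B/first 25 > Clinic M/first 24 > Clinic Q/second 23 > Clinic D/second 22 > Clinic B/second 21 > Clinic E/first 17 > Clinic M/second 15 > Clinic E/second 10.
Fill Clinic D first block (5 at 31) ; 21 left.
Clinic Q first at 27: fill all 4 ; 17 left.
Fill Clinic B first block (9 at 25) ; 8 left.
Fill Clinic M first block (7 at 24) ; 1 left.
Clinic Q/second: +1 of 2 at 23; pool empty.
Total = 31×5 + 27×4 + 25×9 + 24×7 + 23×1 = 679.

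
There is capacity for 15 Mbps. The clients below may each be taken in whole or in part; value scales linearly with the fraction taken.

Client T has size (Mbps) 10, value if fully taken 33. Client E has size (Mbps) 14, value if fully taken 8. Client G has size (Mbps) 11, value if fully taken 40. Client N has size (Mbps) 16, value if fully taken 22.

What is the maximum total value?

Rank by value-to-size ratio: Client G 40/11≈3.64, Client T 33/10≈3.3, Client N 22/16≈1.38, Client E 8/14≈0.571.
All 11 Mbps of Client G fit (value 40) → 4 remain.
Only 4 Mbps remain; take 4/10 of Client T for value 33×4/10 = 13.2.
Total value = 53.2.

53.2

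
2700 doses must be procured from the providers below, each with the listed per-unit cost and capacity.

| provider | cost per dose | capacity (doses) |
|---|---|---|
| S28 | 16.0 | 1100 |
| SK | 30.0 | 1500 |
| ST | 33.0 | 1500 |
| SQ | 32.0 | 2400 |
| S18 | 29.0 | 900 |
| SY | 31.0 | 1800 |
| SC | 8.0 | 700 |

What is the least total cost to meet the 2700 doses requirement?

Cheapest first:
Take 700 from SC at 8.0 → need 2000 more.
S28 (16.0): use full 1100 → 900 doses to go.
S18 at 29.0: take all 900 doses → 0 still needed.
SK, SY, SQ, ST: unused.
Cost = 700×8.0 + 1100×16.0 + 900×29.0 = 49300.

49300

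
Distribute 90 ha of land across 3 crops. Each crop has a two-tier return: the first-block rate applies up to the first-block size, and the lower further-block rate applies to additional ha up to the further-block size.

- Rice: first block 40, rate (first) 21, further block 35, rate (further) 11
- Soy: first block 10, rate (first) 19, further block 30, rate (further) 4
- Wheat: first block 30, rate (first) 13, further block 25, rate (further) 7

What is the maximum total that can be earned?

1530

Rank every tier by rate: Rice/tier1 21 > Soy/tier1 19 > Wheat/tier1 13 > Rice/tier2 11 > Wheat/tier2 7 > Soy/tier2 4.
Rice tier1 at 21: fill all 40 ; 50 left.
Fill Soy tier1 block (10 at 19) ; 40 left.
Fill Wheat tier1 block (30 at 13) ; 10 left.
Rice tier2 at 11: only 10 left, fill 10.
Total = 21×40 + 19×10 + 13×30 + 11×10 = 1530.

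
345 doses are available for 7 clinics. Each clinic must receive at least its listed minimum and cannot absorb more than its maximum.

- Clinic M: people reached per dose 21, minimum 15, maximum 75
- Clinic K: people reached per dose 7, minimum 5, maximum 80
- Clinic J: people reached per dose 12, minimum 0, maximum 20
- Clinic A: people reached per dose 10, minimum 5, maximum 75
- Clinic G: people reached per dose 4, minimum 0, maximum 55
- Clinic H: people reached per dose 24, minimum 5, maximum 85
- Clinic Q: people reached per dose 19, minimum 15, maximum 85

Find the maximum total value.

Meeting every minimum uses 15+5+0+5+0+5+15 = 45 doses, leaving 300.
Order the clinics by people reached per dose: Clinic H 24 > Clinic M 21 > Clinic Q 19 > Clinic J 12 > Clinic A 10 > Clinic K 7 > Clinic G 4.
Clinic H: +80 to 85 (cap) — 220 left.
Clinic M takes 60 more to reach its cap of 75 — 160 left.
Clinic Q takes 70 more to reach its cap of 85 — 90 left.
Clinic J takes 20 more to reach its cap of 20 — 70 left.
Clinic A takes 70 more to reach its cap of 75 — 0 left.
Total = 21×75 + 7×5 + 12×20 + 10×75 + 24×85 + 19×85 = 6255.

6255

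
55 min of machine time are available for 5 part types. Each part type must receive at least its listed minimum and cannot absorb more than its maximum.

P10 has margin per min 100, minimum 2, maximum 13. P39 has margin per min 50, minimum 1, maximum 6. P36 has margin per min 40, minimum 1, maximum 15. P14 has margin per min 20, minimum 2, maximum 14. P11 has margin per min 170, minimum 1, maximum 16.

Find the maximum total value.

Meeting every minimum uses 2+1+1+2+1 = 7 min, leaving 48.
Highest margin per min first: P11 170 > P10 100 > P39 50 > P36 40 > P14 20.
P11 takes 15 more to reach its cap of 16 → 33 left.
Give P10 11 more to hit its cap of 13 → 22 left.
Give P39 5 more to hit its cap of 6 → 17 left.
Give P36 14 more to hit its cap of 15 → 3 left.
P14 has room for 12 more but only 3 remain, so it gets 5.
Total = 100×13 + 50×6 + 40×15 + 20×5 + 170×16 = 5020.

5020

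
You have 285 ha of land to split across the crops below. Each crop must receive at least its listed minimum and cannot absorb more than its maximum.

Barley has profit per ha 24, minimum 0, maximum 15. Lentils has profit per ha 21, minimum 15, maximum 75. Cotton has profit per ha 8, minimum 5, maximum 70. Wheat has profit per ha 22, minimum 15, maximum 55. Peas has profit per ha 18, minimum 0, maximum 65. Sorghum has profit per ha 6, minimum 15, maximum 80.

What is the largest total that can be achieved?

4885

Meeting every minimum uses 0+15+5+15+0+15 = 50 ha, leaving 235.
Highest profit per ha first: Barley 24 > Wheat 22 > Lentils 21 > Peas 18 > Cotton 8 > Sorghum 6.
Give Barley 15 more to hit its cap of 15 → 220 left.
Wheat takes 40 more to reach its cap of 55 → 180 left.
Lentils takes 60 more to reach its cap of 75 → 120 left.
Give Peas 65 more to hit its cap of 65 → 55 left.
Cotton has room for 65 more but only 55 remain, so it gets 60.
Total = 24×15 + 21×75 + 8×60 + 22×55 + 18×65 + 6×15 = 4885.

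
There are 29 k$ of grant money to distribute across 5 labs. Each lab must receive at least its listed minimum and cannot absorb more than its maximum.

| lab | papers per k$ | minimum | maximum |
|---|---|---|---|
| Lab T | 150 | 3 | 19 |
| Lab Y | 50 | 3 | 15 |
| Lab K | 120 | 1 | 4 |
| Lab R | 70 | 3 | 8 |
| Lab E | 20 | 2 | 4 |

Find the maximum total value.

Meeting every minimum uses 3+3+1+3+2 = 12 k$, leaving 17.
Highest papers per k$ first: Lab T 150 > Lab K 120 > Lab R 70 > Lab Y 50 > Lab E 20.
Lab T: +16 to 19 (cap) — 1 left.
Lab K has room for 3 more but only 1 remain, so it gets 2.
Total = 150×19 + 50×3 + 120×2 + 70×3 + 20×2 = 3490.

3490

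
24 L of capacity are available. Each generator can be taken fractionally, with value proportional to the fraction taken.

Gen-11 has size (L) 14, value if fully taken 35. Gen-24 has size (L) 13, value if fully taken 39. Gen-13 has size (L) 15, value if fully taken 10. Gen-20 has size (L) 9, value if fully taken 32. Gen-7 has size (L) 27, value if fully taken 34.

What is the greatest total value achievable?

Sort by value density: Gen-20 32/9≈3.56, Gen-24 39/13≈3, Gen-11 35/14≈2.5, Gen-7 34/27≈1.26, Gen-13 10/15≈0.667.
Gen-20: take in full, 9 L for value 32 → 15 left.
All 13 L of Gen-24 fit (value 39) → 2 remain.
Only 2 L remain; take 2/14 of Gen-11 for value 35×2/14 = 5.
Total value = 76.

76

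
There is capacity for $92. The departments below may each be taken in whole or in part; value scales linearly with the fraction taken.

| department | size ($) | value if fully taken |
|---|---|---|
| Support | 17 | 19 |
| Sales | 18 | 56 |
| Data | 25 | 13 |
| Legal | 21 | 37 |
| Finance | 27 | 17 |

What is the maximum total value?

Sort by value density: Sales 56/18≈3.11, Legal 37/21≈1.76, Support 19/17≈1.12, Finance 17/27≈0.63, Data 13/25≈0.52.
All 18 $ of Sales fit (value 56) — 74 remain.
Legal: take in full, 21 $ for value 37 — 53 left.
All 17 $ of Support fit (value 19) — 36 remain.
All 27 $ of Finance fit (value 17) — 9 remain.
9 $ left: a 9/25 share of Data gives 13×9/25 = 4.68.
Total value = 133.68.

133.68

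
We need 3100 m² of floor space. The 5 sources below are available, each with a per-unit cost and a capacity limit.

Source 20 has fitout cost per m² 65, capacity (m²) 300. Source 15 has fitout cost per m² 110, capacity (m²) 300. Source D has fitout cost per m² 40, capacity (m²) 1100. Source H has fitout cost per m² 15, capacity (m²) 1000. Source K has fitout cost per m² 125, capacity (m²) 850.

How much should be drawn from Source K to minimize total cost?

400

Cheapest first:
Source H (15): use full 1000 → 2100 m² to go.
Take 1100 from Source D at 40 → need 1000 more.
Source 20 (65): use full 300 → 700 m² to go.
Source 15 (110): use full 300 → 400 m² to go.
Source K at 125: take 400 of its 850 → requirement met.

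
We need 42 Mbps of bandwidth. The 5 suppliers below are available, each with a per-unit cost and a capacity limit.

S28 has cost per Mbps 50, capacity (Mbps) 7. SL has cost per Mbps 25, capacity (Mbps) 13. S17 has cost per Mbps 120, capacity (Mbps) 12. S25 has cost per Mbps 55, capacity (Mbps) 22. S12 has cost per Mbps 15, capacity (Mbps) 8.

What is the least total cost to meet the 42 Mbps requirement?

Use suppliers in increasing cost order.
Take 8 from S12 at 15 → need 34 more.
SL at 25: take all 13 Mbps → 21 still needed.
Take 7 from S28 at 50 → need 14 more.
S25 at 55: take 14 of its 22 → requirement met.
S17: unused.
Cost = 8×15 + 13×25 + 7×50 + 14×55 = 1565.

1565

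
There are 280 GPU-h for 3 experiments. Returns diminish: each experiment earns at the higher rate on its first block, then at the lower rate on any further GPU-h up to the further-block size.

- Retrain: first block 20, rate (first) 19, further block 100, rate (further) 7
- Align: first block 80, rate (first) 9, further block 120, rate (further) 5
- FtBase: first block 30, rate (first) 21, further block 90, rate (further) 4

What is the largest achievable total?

2680

Order all 6 blocks by rate: FtBase/tier1 21 > Retrain/tier1 19 > Align/tier1 9 > Retrain/tier2 7 > Align/tier2 5 > FtBase/tier2 4.
FtBase/tier1 (21): +30 ; 250 left.
Retrain tier1 at 19: fill all 20 ; 230 left.
Align/tier1 (9): +80 ; 150 left.
Retrain/tier2 (7): +100 ; 50 left.
Align tier2 at 5: only 50 left, fill 50.
Total = 21×30 + 19×20 + 9×80 + 7×100 + 5×50 = 2680.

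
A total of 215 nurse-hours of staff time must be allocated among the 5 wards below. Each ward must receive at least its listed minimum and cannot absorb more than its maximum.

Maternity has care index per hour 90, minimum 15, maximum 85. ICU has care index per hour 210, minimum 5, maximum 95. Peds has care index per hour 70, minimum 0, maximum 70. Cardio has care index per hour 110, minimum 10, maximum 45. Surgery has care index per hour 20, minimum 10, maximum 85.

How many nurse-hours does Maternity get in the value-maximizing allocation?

65

Meeting every minimum uses 15+5+0+10+10 = 40 nurse-hours, leaving 175.
Rank by care index per hour: ICU 210 > Cardio 110 > Maternity 90 > Peds 70 > Surgery 20.
ICU takes 90 more to reach its cap of 95 ; 85 left.
Cardio: +35 to 45 (cap) ; 50 left.
Maternity: +50 (room for 70) → 65. Pool exhausted.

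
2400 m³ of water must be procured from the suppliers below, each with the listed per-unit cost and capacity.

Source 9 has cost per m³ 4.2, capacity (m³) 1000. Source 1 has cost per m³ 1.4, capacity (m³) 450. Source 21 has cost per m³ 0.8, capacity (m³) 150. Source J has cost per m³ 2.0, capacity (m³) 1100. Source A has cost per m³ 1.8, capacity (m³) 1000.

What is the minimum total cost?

Cheapest first:
Source 21 (0.8): use full 150 — 2250 m³ to go.
Source 1 at 1.4: take all 450 m³ — 1800 still needed.
Source A at 1.8: take all 1000 m³ — 800 still needed.
Source J (2.0): take the remaining 800 — done.
Source 9: unused.
Cost = 150×0.8 + 450×1.4 + 1000×1.8 + 800×2.0 = 4150.

4150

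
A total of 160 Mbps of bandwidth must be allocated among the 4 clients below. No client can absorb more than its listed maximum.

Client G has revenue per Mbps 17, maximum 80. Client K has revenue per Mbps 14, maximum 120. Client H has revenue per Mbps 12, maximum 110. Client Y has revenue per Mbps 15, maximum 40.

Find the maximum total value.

Order the clients by revenue per Mbps: Client G 17 > Client Y 15 > Client K 14 > Client H 12.
Client G takes 80 to reach its cap of 80 ; 80 left.
Give Client Y 40 to hit its cap of 40 ; 40 left.
Client K has room for 120 but only 40 remain, so it gets 40.
Total = 17×80 + 14×40 + 15×40 = 2520.

2520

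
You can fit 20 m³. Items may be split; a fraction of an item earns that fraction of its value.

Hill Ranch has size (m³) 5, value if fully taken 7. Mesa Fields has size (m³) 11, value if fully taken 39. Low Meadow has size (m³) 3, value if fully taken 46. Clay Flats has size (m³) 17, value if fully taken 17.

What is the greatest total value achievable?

Best value per unit of size first: Low Meadow 46/3≈15.3, Mesa Fields 39/11≈3.55, Hill Ranch 7/5≈1.4, Clay Flats 17/17≈1.
All 3 m³ of Low Meadow fit (value 46) → 17 remain.
Take all of Mesa Fields (11 m³, value 39) → 6 m³ left.
All 5 m³ of Hill Ranch fit (value 7) → 1 remain.
Only 1 m³ remain; take 1/17 of Clay Flats for value 17×1/17 = 1.
Total value = 93.

93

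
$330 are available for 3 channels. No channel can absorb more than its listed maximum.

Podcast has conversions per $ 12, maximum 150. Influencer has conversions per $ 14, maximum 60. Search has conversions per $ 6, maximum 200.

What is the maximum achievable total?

3360

Highest conversions per $ first: Influencer 14 > Podcast 12 > Search 6.
Give Influencer 60 to hit its cap of 60 ; 270 left.
Give Podcast 150 to hit its cap of 150 ; 120 left.
Search: +120 (room for 200) → 120. Pool exhausted.
Total = 12×150 + 14×60 + 6×120 = 3360.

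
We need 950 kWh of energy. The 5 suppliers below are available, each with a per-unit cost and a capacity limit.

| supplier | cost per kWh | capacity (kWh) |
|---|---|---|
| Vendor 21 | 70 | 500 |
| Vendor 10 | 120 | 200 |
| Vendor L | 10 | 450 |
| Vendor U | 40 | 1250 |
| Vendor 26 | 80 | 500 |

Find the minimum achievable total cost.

Cheapest first:
Vendor L at 10: take all 450 kWh ; 500 still needed.
Vendor U (40): take the remaining 500 ; done.
Vendor 21, Vendor 26, Vendor 10: unused.
Cost = 450×10 + 500×40 = 24500.

24500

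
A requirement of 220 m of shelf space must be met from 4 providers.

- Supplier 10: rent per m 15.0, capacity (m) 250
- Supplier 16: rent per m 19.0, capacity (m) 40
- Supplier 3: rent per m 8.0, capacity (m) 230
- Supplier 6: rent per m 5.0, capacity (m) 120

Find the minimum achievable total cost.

1400

Cheapest first:
Supplier 6 (5.0): use full 120 — 100 m to go.
Supplier 3 (8.0): take the remaining 100 — done.
Supplier 10, Supplier 16: unused.
Cost = 120×5.0 + 100×8.0 = 1400.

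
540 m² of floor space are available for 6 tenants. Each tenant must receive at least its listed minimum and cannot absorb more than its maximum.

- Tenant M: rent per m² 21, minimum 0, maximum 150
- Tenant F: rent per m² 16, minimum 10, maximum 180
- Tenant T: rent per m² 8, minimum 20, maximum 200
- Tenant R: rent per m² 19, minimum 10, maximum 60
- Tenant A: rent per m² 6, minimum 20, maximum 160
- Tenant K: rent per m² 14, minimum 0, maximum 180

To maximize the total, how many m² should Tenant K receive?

110

Meeting every minimum uses 0+10+20+10+20+0 = 60 m², leaving 480.
Order the tenants by rent per m²: Tenant M 21 > Tenant R 19 > Tenant F 16 > Tenant K 14 > Tenant T 8 > Tenant A 6.
Tenant M: +150 to 150 (cap) ; 330 left.
Tenant R takes 50 more to reach its cap of 60 ; 280 left.
Tenant F: +170 to 180 (cap) ; 110 left.
Only 110 left; Tenant K takes them to reach 110.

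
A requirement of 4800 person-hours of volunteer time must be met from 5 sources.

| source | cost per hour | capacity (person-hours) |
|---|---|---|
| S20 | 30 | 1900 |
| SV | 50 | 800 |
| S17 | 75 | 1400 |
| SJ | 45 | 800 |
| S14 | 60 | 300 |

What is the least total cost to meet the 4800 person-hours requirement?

226000

Fill from the cheapest source first.
S20 at 30: take all 1900 person-hours — 2900 still needed.
Take 800 from SJ at 45 — need 2100 more.
Take 800 from SV at 50 — need 1300 more.
S14 (60): use full 300 — 1000 person-hours to go.
S17 (75): take the remaining 1000 — done.
Cost = 1900×30 + 800×45 + 800×50 + 300×60 + 1000×75 = 226000.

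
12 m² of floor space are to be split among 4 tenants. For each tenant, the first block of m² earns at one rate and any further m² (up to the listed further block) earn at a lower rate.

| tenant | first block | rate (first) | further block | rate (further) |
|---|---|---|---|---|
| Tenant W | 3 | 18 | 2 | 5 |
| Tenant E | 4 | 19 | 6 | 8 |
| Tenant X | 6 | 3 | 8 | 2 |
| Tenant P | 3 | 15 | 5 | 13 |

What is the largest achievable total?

201

Treat each block as its own option and order by rate: Tenant E/T1 19 > Tenant W/T1 18 > Tenant P/T1 15 > Tenant P/T2 13 > Tenant E/T2 8 > Tenant W/T2 5 > Tenant X/T1 3 > Tenant X/T2 2.
Tenant E T1 at 19: fill all 4 → 8 left.
Tenant W/T1 (18): +3 → 5 left.
Tenant P T1 at 15: fill all 3 → 2 left.
Tenant P/T2: +2 of 5 at 13; pool empty.
Total = 19×4 + 18×3 + 15×3 + 13×2 = 201.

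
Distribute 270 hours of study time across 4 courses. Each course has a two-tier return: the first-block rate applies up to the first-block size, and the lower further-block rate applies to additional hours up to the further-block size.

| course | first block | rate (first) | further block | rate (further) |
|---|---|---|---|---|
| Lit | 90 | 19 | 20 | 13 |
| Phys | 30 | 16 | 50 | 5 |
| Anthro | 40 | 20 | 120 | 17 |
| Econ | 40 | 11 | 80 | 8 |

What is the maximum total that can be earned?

4870

Order all 8 blocks by rate: Anthro/tier1 20 > Lit/tier1 19 > Anthro/tier2 17 > Phys/tier1 16 > Lit/tier2 13 > Econ/tier1 11 > Econ/tier2 8 > Phys/tier2 5.
Anthro tier1 at 20: fill all 40 — 230 left.
Fill Lit tier1 block (90 at 19) — 140 left.
Anthro tier2 at 17: fill all 120 — 20 left.
Phys tier1 at 16: only 20 left, fill 20.
Total = 20×40 + 19×90 + 17×120 + 16×20 = 4870.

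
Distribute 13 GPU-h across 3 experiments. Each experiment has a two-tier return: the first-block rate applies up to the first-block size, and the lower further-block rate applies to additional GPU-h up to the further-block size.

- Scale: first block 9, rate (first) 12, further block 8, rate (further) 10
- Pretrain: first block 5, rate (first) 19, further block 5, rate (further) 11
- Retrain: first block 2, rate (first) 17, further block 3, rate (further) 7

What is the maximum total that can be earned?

201

Rank every tier by rate: Pretrain/tier1 19 > Retrain/tier1 17 > Scale/tier1 12 > Pretrain/tier2 11 > Scale/tier2 10 > Retrain/tier2 7.
Fill Pretrain tier1 block (5 at 19) → 8 left.
Fill Retrain tier1 block (2 at 17) → 6 left.
6 remain; put them into Scale tier1 at 12.
Total = 19×5 + 17×2 + 12×6 = 201.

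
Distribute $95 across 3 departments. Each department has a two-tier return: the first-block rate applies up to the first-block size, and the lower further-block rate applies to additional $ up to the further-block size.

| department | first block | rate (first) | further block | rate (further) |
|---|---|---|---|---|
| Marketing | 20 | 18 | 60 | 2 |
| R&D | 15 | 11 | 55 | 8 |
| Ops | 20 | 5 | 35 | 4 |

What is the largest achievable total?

990

Treat each block as its own option and order by rate: Marketing/T1 18 > R&D/T1 11 > R&D/T2 8 > Ops/T1 5 > Ops/T2 4 > Marketing/T2 2.
Marketing/T1 (18): +20 ; 75 left.
Fill R&D T1 block (15 at 11) ; 60 left.
R&D T2 at 8: fill all 55 ; 5 left.
Ops T1 at 5: only 5 left, fill 5.
Total = 18×20 + 11×15 + 8×55 + 5×5 = 990.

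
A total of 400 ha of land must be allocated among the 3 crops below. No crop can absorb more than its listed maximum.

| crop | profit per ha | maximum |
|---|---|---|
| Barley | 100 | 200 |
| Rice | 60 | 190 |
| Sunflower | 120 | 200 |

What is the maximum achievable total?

Rank by profit per ha: Sunflower 120 > Barley 100 > Rice 60.
Sunflower takes 200 to reach its cap of 200 — 200 left.
Barley takes 200 to reach its cap of 200 — 0 left.
Total = 100×200 + 120×200 = 44000.

44000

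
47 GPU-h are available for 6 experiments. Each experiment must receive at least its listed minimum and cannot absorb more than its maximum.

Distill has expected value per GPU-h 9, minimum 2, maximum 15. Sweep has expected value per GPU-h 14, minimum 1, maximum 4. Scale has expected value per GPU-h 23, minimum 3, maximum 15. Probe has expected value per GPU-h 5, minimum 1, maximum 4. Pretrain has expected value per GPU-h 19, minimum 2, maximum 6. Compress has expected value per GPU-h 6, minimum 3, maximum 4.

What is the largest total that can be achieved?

Meeting every minimum uses 2+1+3+1+2+3 = 12 GPU-h, leaving 35.
Order the experiments by expected value per GPU-h: Scale 23 > Pretrain 19 > Sweep 14 > Distill 9 > Compress 6 > Probe 5.
Scale takes 12 more to reach its cap of 15 — 23 left.
Pretrain: +4 to 6 (cap) — 19 left.
Sweep: +3 to 4 (cap) — 16 left.
Distill takes 13 more to reach its cap of 15 — 3 left.
Give Compress 1 more to hit its cap of 4 — 2 left.
Probe has room for 3 more but only 2 remain, so it gets 3.
Total = 9×15 + 14×4 + 23×15 + 5×3 + 19×6 + 6×4 = 689.

689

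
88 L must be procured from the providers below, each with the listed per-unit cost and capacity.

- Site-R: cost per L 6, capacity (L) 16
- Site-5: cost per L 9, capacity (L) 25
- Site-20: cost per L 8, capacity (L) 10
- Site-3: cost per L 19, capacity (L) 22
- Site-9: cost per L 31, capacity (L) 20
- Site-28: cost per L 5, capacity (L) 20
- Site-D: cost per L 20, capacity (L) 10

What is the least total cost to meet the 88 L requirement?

824

Fill from the cheapest provider first.
Site-28 at 5: take all 20 L → 68 still needed.
Site-R at 6: take all 16 L → 52 still needed.
Site-20 (8): use full 10 → 42 L to go.
Site-5 at 9: take all 25 L → 17 still needed.
Take 17 from Site-3 at 19 to finish.
Site-D, Site-9: unused.
Cost = 20×5 + 16×6 + 10×8 + 25×9 + 17×19 = 824.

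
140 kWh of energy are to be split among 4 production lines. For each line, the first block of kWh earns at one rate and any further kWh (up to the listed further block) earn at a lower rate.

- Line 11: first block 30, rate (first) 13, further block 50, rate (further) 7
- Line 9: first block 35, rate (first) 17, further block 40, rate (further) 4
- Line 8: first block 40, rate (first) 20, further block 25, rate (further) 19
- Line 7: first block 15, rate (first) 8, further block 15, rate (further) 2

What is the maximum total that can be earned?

2340

Treat each block as its own option and order by rate: Line 8/first 20 > Line 8/second 19 > Line 9/first 17 > Line 11/first 13 > Line 7/first 8 > Line 11/second 7 > Line 9/second 4 > Line 7/second 2.
Fill Line 8 first block (40 at 20) → 100 left.
Fill Line 8 second block (25 at 19) → 75 left.
Fill Line 9 first block (35 at 17) → 40 left.
Line 11 first at 13: fill all 30 → 10 left.
10 remain; put them into Line 7 first at 8.
Total = 20×40 + 19×25 + 17×35 + 13×30 + 8×10 = 2340.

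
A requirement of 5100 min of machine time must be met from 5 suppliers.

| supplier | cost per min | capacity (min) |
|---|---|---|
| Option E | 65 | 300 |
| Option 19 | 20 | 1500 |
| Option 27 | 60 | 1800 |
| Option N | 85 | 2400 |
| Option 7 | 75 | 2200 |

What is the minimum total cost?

270000

Cheapest first:
Option 19 at 20: take all 1500 min → 3600 still needed.
Take 1800 from Option 27 at 60 → need 1800 more.
Option E at 65: take all 300 min → 1500 still needed.
Option 7 at 75: take 1500 of its 2200 → requirement met.
Option N: unused.
Cost = 1500×20 + 1800×60 + 300×65 + 1500×75 = 270000.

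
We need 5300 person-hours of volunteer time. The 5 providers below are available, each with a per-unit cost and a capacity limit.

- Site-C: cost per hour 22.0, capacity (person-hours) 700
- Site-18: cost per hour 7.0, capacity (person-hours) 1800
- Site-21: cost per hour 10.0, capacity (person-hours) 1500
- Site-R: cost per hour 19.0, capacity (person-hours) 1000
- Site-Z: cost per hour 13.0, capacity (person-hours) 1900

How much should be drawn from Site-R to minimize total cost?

Use providers in increasing cost order.
Take 1800 from Site-18 at 7.0 ; need 3500 more.
Site-21 (10.0): use full 1500 ; 2000 person-hours to go.
Take 1900 from Site-Z at 13.0 ; need 100 more.
Site-R at 19.0: take 100 of its 1000 ; requirement met.
Site-C: unused.

100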